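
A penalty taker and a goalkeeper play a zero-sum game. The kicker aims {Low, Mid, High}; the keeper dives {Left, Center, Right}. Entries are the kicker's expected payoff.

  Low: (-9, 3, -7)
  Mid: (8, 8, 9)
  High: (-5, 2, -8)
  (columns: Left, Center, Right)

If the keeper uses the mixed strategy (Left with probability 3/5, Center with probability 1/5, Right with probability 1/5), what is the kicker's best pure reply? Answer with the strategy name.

Expected payoff of Low: (3/5)·(-9) + (1/5)·3 + (1/5)·(-7) = -31/5.
Expected payoff of Mid: (3/5)·8 + (1/5)·8 + (1/5)·9 = 41/5.
Expected payoff of High: (3/5)·(-5) + (1/5)·2 + (1/5)·(-8) = -21/5.
The largest is 41/5, so the kicker's best response is Mid.

Mid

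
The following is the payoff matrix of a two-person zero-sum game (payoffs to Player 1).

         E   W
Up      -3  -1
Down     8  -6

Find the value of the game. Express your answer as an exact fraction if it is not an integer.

-13/8

Row minima: Up → -3, Down → -6; maximin = -3.
Column maxima: E → 8, W → -1; minimax = -1.
-3 ≠ -1, so there is no saddle point; optimal play is mixed.
Let Player 1 play Up with probability p. Expected payoff against E: (-3)p + 8(1−p) = −11p + 8; against W: (-1)p + (-6)(1−p) = 5p − 6.
Setting these equal: −11p + 8 = 5p − 6 ⇒ −16p = -14 ⇒ p = 7/8, and the value is (-11)·(7/8) + 8 = -13/8.
For Player 2: with q = P(E), equating Up's and Down's payoffs gives −2q − 1 = 14q − 6 ⇒ q = 5/16.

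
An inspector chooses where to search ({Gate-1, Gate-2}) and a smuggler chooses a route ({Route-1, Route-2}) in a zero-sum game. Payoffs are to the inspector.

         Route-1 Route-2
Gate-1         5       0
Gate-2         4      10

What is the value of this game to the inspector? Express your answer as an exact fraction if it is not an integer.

Row minima: Gate-1 → 0, Gate-2 → 4; maximin = 4.
Column maxima: Route-1 → 5, Route-2 → 10; minimax = 5.
4 ≠ 5, so there is no saddle point; optimal play is mixed.
Let the inspector play Gate-1 with probability p. Expected payoff against Route-1: 5p + 4(1−p) = p + 4; against Route-2: 0p + 10(1−p) = −10p + 10.
Setting these equal: p + 4 = −10p + 10 ⇒ 11p = 6 ⇒ p = 6/11, and the value is (1)·(6/11) + 4 = 50/11.
For the smuggler: with q = P(Route-1), equating Gate-1's and Gate-2's payoffs gives 5q = −6q + 10 ⇒ q = 10/11.

50/11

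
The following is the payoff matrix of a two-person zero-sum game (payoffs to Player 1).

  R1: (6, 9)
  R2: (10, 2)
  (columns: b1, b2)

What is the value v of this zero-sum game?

Row minima: R1 → 6, R2 → 2; maximin = 6.
Column maxima: b1 → 10, b2 → 9; minimax = 9.
6 ≠ 9, so there is no saddle point; optimal play is mixed.
Let Player 1 play R1 with probability p. Expected payoff against b1: 6p + 10(1−p) = −4p + 10; against b2: 9p + 2(1−p) = 7p + 2.
Setting these equal: −4p + 10 = 7p + 2 ⇒ −11p = -8 ⇒ p = 8/11, and the value is (-4)·(8/11) + 10 = 78/11.
For Player 2: with q = P(b1), equating R1's and R2's payoffs gives −3q + 9 = 8q + 2 ⇒ q = 7/11.

78/11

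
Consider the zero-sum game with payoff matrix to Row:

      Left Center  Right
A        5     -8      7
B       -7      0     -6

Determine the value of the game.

-14/5

Row minima: A → -8, B → -7; maximin = -7.
Column maxima: Left → 5, Center → 0, Right → 7; minimax = 0.
-7 ≠ 0, so there is no saddle point; optimal play is mixed.
Right is strictly dominated by Left (it gives Row strictly more in every row), so Column never plays it.
On the remaining 2×2 (A, B vs Left, Center):
Let Row play A with probability p. Expected payoff against Left: 5p + (-7)(1−p) = 12p − 7; against Center: (-8)p + 0(1−p) = −8p.
Setting these equal: 12p − 7 = −8p ⇒ 20p = 7 ⇒ p = 7/20, and the value is (12)·(7/20) − 7 = -14/5.
For Column: with q = P(Left), equating A's and B's payoffs gives 13q − 8 = −7q ⇒ q = 2/5.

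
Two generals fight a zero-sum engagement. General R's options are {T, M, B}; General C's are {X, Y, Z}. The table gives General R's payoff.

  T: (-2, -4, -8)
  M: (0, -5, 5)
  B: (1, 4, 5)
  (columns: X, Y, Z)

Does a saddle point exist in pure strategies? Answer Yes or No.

Yes

Row minima: T → -8, M → -5, B → 1; maximin = 1.
Column maxima: X → 1, Y → 4, Z → 5; minimax = 1.
maximin = minimax = 1, so a saddle point exists.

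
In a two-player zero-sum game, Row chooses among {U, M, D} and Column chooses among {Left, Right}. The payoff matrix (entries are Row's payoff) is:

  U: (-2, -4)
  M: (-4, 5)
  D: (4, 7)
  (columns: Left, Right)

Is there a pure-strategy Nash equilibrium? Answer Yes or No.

Row minima: U → -4, M → -4, D → 4; maximin = 4.
Column maxima: Left → 4, Right → 7; minimax = 4.
maximin = minimax = 4, so a saddle point exists.

Yes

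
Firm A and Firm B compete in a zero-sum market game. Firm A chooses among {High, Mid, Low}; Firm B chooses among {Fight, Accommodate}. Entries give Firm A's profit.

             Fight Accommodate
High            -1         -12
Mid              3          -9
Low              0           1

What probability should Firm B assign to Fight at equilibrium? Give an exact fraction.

10/13

Row minima: High → -12, Mid → -9, Low → 0; maximin = 0.
Column maxima: Fight → 3, Accommodate → 1; minimax = 1.
0 ≠ 1, so there is no saddle point; optimal play is mixed.
High is strictly dominated by Mid, so Firm A never plays it.
On the remaining 2×2 (Mid, Low vs Fight, Accommodate):
Let Firm A play Mid with probability p. Expected payoff against Fight: 3p + 0(1−p) = 3p; against Accommodate: (-9)p + 1(1−p) = −10p + 1.
Setting these equal: 3p = −10p + 1 ⇒ 13p = 1 ⇒ p = 1/13, and the value is (3)·(1/13) = 3/13.
For Firm B: with q = P(Fight), equating Mid's and Low's payoffs gives 12q − 9 = −q + 1 ⇒ q = 10/13.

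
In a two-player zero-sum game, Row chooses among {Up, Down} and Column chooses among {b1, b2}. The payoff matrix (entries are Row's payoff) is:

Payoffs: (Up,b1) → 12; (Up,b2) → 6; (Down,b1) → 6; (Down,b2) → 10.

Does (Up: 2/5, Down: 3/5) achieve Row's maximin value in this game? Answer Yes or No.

Yes

Against b1 this mix gives (2/5)·12 + (3/5)·6 = 42/5.
Against b2 this mix gives (2/5)·6 + (3/5)·10 = 42/5.
All of Column's active replies (b1, b2) yield 42/5, and no column does worse for Row. The mix makes Column indifferent and guarantees 42/5, so it is optimal.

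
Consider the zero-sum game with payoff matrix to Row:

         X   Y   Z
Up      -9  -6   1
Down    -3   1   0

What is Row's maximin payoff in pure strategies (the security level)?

Row minima: Up → -9, Down → -3.
The best of these is -3.

-3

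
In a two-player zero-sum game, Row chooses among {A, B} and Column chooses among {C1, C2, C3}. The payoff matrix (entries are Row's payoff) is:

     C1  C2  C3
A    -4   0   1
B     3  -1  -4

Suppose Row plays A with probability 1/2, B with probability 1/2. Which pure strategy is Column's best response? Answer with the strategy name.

If Column plays C1, Row's expected payoff is (1/2)·(-4) + (1/2)·3 = -1/2.
If Column plays C2, Row's expected payoff is (1/2)·0 + (1/2)·(-1) = -1/2.
If Column plays C3, Row's expected payoff is (1/2)·1 + (1/2)·(-4) = -3/2.
Column minimizes Row's payoff; the smallest is -3/2, so the best response is C3.

C3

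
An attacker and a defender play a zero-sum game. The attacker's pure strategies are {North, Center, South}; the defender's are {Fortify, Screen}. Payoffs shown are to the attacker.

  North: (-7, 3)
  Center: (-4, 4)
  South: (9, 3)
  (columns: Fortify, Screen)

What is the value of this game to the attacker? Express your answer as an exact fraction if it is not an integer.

Row minima: North → -7, Center → -4, South → 3; maximin = 3.
Column maxima: Fortify → 9, Screen → 4; minimax = 4.
3 ≠ 4, so there is no saddle point; optimal play is mixed.
North is strictly dominated by Center, so the attacker never plays it.
On the remaining 2×2 (Center, South vs Fortify, Screen):
Let the attacker play Center with probability p. Expected payoff against Fortify: (-4)p + 9(1−p) = −13p + 9; against Screen: 4p + 3(1−p) = p + 3.
Setting these equal: −13p + 9 = p + 3 ⇒ −14p = -6 ⇒ p = 3/7, and the value is (-13)·(3/7) + 9 = 24/7.
For the defender: with q = P(Fortify), equating Center's and South's payoffs gives −8q + 4 = 6q + 3 ⇒ q = 1/14.

24/7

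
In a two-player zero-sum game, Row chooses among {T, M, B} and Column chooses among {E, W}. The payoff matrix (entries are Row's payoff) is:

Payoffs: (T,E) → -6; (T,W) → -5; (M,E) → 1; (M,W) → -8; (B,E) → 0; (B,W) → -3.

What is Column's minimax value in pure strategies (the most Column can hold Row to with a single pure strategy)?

Column maxima: E → 1, W → -3.
The smallest of these is -3.

-3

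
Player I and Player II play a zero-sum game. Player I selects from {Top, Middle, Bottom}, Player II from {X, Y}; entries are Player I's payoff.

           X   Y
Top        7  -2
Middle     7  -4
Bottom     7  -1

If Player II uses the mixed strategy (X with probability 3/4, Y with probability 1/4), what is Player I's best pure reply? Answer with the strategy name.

Bottom

Expected payoff of Top: (3/4)·7 + (1/4)·(-2) = 19/4.
Expected payoff of Middle: (3/4)·7 + (1/4)·(-4) = 17/4.
Expected payoff of Bottom: (3/4)·7 + (1/4)·(-1) = 5.
The largest is 5, so Player I's best response is Bottom.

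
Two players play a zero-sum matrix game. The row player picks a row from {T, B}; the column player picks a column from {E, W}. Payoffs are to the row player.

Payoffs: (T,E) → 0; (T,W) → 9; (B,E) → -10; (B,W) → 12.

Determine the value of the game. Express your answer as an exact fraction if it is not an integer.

Row minima: T → 0, B → -10; maximin = 0.
Column maxima: E → 0, W → 12; minimax = 0.
Since maximin = minimax = 0, there is a saddle point and the value is 0.

0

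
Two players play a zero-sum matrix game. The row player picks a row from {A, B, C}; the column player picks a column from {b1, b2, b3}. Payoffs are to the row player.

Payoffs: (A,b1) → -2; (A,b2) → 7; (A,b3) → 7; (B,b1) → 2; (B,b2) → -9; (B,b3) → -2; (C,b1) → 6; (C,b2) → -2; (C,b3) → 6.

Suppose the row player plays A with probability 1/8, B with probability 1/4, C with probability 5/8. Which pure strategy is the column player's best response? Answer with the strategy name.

If the column player plays b1, the row player's expected payoff is (1/8)·(-2) + (1/4)·2 + (5/8)·6 = 4.
If the column player plays b2, the row player's expected payoff is (1/8)·7 + (1/4)·(-9) + (5/8)·(-2) = -21/8.
If the column player plays b3, the row player's expected payoff is (1/8)·7 + (1/4)·(-2) + (5/8)·6 = 33/8.
The column player minimizes the row player's payoff; the smallest is -21/8, so the best response is b2.

b2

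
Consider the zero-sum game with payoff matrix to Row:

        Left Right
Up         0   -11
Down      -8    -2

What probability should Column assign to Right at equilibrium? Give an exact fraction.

8/17

Row minima: Up → -11, Down → -8; maximin = -8.
Column maxima: Left → 0, Right → -2; minimax = -2.
-8 ≠ -2, so there is no saddle point; optimal play is mixed.
Let Row play Up with probability p. Expected payoff against Left: 0p + (-8)(1−p) = 8p − 8; against Right: (-11)p + (-2)(1−p) = −9p − 2.
Setting these equal: 8p − 8 = −9p − 2 ⇒ 17p = 6 ⇒ p = 6/17, and the value is (8)·(6/17) − 8 = -88/17.
For Column: with q = P(Left), equating Up's and Down's payoffs gives 11q − 11 = −6q − 2 ⇒ q = 9/17.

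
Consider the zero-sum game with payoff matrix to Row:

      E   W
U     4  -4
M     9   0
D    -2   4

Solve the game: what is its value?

Row minima: U → -4, M → 0, D → -2; maximin = 0.
Column maxima: E → 9, W → 4; minimax = 4.
0 ≠ 4, so there is no saddle point; optimal play is mixed.
U is strictly dominated by M, so Row never plays it.
On the remaining 2×2 (M, D vs E, W):
Let Row play M with probability p. Expected payoff against E: 9p + (-2)(1−p) = 11p − 2; against W: 0p + 4(1−p) = −4p + 4.
Setting these equal: 11p − 2 = −4p + 4 ⇒ 15p = 6 ⇒ p = 2/5, and the value is (11)·(2/5) − 2 = 12/5.
For Column: with q = P(E), equating M's and D's payoffs gives 9q = −6q + 4 ⇒ q = 4/15.

12/5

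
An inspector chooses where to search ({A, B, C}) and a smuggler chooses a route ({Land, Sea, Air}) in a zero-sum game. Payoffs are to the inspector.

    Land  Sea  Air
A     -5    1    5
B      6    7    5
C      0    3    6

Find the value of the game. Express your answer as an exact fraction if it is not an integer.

Row minima: A → -5, B → 5, C → 0; maximin = 5.
Column maxima: Land → 6, Sea → 7, Air → 6; minimax = 6.
5 ≠ 6, so there is no saddle point; optimal play is mixed.
A is strictly dominated by C, so the inspector never plays it.
Sea is strictly dominated by Land (it gives the inspector strictly more in every row), so the smuggler never plays it.
On the remaining 2×2 (B, C vs Land, Air):
Let the inspector play B with probability p. Expected payoff against Land: 6p + 0(1−p) = 6p; against Air: 5p + 6(1−p) = −p + 6.
Setting these equal: 6p = −p + 6 ⇒ 7p = 6 ⇒ p = 6/7, and the value is (6)·(6/7) = 36/7.
For the smuggler: with q = P(Land), equating B's and C's payoffs gives q + 5 = −6q + 6 ⇒ q = 1/7.

36/7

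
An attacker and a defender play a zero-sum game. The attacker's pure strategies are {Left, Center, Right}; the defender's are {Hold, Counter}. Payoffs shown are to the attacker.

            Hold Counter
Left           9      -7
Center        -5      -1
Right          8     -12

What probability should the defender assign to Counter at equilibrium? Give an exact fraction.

7/10

Row minima: Left → -7, Center → -5, Right → -12; maximin = -5.
Column maxima: Hold → 9, Counter → -1; minimax = -1.
-5 ≠ -1, so there is no saddle point; optimal play is mixed.
Right is strictly dominated by Left, so the attacker never plays it.
On the remaining 2×2 (Left, Center vs Hold, Counter):
Let the attacker play Left with probability p. Expected payoff against Hold: 9p + (-5)(1−p) = 14p − 5; against Counter: (-7)p + (-1)(1−p) = −6p − 1.
Setting these equal: 14p − 5 = −6p − 1 ⇒ 20p = 4 ⇒ p = 1/5, and the value is (14)·(1/5) − 5 = -11/5.
For the defender: with q = P(Hold), equating Left's and Center's payoffs gives 16q − 7 = −4q − 1 ⇒ q = 3/10.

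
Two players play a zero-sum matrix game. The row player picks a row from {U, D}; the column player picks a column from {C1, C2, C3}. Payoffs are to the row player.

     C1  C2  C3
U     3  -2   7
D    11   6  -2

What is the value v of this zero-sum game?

Row minima: U → -2, D → -2; maximin = -2.
Column maxima: C1 → 11, C2 → 6, C3 → 7; minimax = 6.
-2 ≠ 6, so there is no saddle point; optimal play is mixed.
C1 is strictly dominated by C2 (it gives the row player strictly more in every row), so the column player never plays it.
On the remaining 2×2 (U, D vs C2, C3):
Let the row player play U with probability p. Expected payoff against C2: (-2)p + 6(1−p) = −8p + 6; against C3: 7p + (-2)(1−p) = 9p − 2.
Setting these equal: −8p + 6 = 9p − 2 ⇒ −17p = -8 ⇒ p = 8/17, and the value is (-8)·(8/17) + 6 = 38/17.
For the column player: with q = P(C2), equating U's and D's payoffs gives −9q + 7 = 8q − 2 ⇒ q = 9/17.

38/17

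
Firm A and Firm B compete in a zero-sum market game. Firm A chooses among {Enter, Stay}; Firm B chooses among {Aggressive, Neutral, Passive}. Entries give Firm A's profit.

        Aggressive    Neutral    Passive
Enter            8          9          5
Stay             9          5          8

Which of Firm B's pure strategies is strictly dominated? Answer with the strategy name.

Passive holds Firm A's payoff strictly below Aggressive in every row: 5 < 8, 8 < 9.
So Aggressive is strictly dominated for Firm B.

Aggressive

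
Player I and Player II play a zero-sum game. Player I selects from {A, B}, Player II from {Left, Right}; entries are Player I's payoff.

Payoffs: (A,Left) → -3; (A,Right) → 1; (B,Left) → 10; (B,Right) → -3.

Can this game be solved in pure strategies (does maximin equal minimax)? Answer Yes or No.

No

Row minima: A → -3, B → -3; maximin = -3.
Column maxima: Left → 10, Right → 1; minimax = 1.
-3 ≠ 1, so no pure-strategy equilibrium exists.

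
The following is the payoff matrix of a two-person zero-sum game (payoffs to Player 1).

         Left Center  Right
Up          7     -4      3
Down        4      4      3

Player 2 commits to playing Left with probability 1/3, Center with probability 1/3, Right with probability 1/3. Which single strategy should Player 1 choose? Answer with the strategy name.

Expected payoff of Up: (1/3)·7 + (1/3)·(-4) + (1/3)·3 = 2.
Expected payoff of Down: (1/3)·4 + (1/3)·4 + (1/3)·3 = 11/3.
The largest is 11/3, so Player 1's best response is Down.

Down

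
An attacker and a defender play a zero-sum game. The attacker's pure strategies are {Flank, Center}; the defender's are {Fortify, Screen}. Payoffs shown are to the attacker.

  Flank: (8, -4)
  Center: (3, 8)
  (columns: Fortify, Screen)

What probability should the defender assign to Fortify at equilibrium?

Row minima: Flank → -4, Center → 3; maximin = 3.
Column maxima: Fortify → 8, Screen → 8; minimax = 8.
3 ≠ 8, so there is no saddle point; optimal play is mixed.
Let the attacker play Flank with probability p. Expected payoff against Fortify: 8p + 3(1−p) = 5p + 3; against Screen: (-4)p + 8(1−p) = −12p + 8.
Setting these equal: 5p + 3 = −12p + 8 ⇒ 17p = 5 ⇒ p = 5/17, and the value is (5)·(5/17) + 3 = 76/17.
For the defender: with q = P(Fortify), equating Flank's and Center's payoffs gives 12q − 4 = −5q + 8 ⇒ q = 12/17.

12/17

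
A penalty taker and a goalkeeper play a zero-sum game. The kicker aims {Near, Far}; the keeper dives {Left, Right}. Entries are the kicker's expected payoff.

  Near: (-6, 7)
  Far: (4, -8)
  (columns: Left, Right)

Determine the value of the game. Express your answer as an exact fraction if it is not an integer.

-4/5

Row minima: Near → -6, Far → -8; maximin = -6.
Column maxima: Left → 4, Right → 7; minimax = 4.
-6 ≠ 4, so there is no saddle point; optimal play is mixed.
Let the kicker play Near with probability p. Expected payoff against Left: (-6)p + 4(1−p) = −10p + 4; against Right: 7p + (-8)(1−p) = 15p − 8.
Setting these equal: −10p + 4 = 15p − 8 ⇒ −25p = -12 ⇒ p = 12/25, and the value is (-10)·(12/25) + 4 = -4/5.
For the keeper: with q = P(Left), equating Near's and Far's payoffs gives −13q + 7 = 12q − 8 ⇒ q = 3/5.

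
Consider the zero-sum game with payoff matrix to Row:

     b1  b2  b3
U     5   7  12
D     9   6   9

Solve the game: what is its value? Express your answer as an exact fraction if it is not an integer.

Row minima: U → 5, D → 6; maximin = 6.
Column maxima: b1 → 9, b2 → 7, b3 → 12; minimax = 7.
6 ≠ 7, so there is no saddle point; optimal play is mixed.
b3 is strictly dominated by b2 (it gives Row strictly more in every row), so Column never plays it.
On the remaining 2×2 (U, D vs b1, b2):
Let Row play U with probability p. Expected payoff against b1: 5p + 9(1−p) = −4p + 9; against b2: 7p + 6(1−p) = p + 6.
Setting these equal: −4p + 9 = p + 6 ⇒ −5p = -3 ⇒ p = 3/5, and the value is (-4)·(3/5) + 9 = 33/5.
For Column: with q = P(b1), equating U's and D's payoffs gives −2q + 7 = 3q + 6 ⇒ q = 1/5.

33/5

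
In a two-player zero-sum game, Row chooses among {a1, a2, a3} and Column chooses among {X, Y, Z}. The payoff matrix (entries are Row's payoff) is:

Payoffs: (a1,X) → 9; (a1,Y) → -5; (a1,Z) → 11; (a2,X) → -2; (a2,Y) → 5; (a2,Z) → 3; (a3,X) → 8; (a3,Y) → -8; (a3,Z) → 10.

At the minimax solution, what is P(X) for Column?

Row minima: a1 → -5, a2 → -2, a3 → -8; maximin = -2.
Column maxima: X → 9, Y → 5, Z → 11; minimax = 5.
-2 ≠ 5, so there is no saddle point; optimal play is mixed.
a3 is strictly dominated by a1, so Row never plays it.
Z is strictly dominated by X (it gives Row strictly more in every row), so Column never plays it.
On the remaining 2×2 (a1, a2 vs X, Y):
Let Row play a1 with probability p. Expected payoff against X: 9p + (-2)(1−p) = 11p − 2; against Y: (-5)p + 5(1−p) = −10p + 5.
Setting these equal: 11p − 2 = −10p + 5 ⇒ 21p = 7 ⇒ p = 1/3, and the value is (11)·(1/3) − 2 = 5/3.
For Column: with q = P(X), equating a1's and a2's payoffs gives 14q − 5 = −7q + 5 ⇒ q = 10/21.

10/21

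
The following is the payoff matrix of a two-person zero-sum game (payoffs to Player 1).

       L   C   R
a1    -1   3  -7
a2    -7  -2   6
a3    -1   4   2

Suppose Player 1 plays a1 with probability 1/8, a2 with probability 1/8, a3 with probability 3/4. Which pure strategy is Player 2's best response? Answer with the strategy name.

L

If Player 2 plays L, Player 1's expected payoff is (1/8)·(-1) + (1/8)·(-7) + (3/4)·(-1) = -7/4.
If Player 2 plays C, Player 1's expected payoff is (1/8)·3 + (1/8)·(-2) + (3/4)·4 = 25/8.
If Player 2 plays R, Player 1's expected payoff is (1/8)·(-7) + (1/8)·6 + (3/4)·2 = 11/8.
Player 2 minimizes Player 1's payoff; the smallest is -7/4, so the best response is L.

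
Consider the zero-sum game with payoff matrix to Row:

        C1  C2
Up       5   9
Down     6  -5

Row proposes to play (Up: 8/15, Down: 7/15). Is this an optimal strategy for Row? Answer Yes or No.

Against C1 this mix gives (8/15)·5 + (7/15)·6 = 82/15.
Against C2 this mix gives (8/15)·9 + (7/15)·(-5) = 37/15.
Column will play C2, holding Row to 37/15. Shifting weight toward the row that does better against C2 would raise this floor (the equalizing mix achieves 79/15 against both C2 and C1), so the proposed strategy is not optimal.

No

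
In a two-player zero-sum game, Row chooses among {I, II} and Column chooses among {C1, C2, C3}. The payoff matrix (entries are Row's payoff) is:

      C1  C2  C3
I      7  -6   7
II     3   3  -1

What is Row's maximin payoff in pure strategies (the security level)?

-1

Row minima: I → -6, II → -1.
The best of these is -1.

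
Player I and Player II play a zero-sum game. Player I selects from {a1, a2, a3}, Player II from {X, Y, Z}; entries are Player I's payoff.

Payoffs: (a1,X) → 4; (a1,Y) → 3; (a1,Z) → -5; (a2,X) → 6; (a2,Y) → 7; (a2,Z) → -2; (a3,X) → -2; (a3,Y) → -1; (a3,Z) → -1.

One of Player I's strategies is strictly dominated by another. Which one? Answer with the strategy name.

a2 gives a strictly higher payoff than a1 against every column: 6 > 4, 7 > 3, -2 > -5.
So a1 is strictly dominated and Player I never plays it.

a1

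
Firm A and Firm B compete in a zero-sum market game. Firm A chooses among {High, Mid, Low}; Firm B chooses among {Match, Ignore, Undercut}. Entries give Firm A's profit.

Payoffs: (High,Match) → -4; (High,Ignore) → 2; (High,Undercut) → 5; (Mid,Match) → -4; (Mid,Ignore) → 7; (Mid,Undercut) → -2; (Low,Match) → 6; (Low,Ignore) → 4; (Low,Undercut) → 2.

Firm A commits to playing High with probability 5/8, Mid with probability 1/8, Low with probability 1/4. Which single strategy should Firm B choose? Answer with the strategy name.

If Firm B plays Match, Firm A's expected payoff is (5/8)·(-4) + (1/8)·(-4) + (1/4)·6 = -3/2.
If Firm B plays Ignore, Firm A's expected payoff is (5/8)·2 + (1/8)·7 + (1/4)·4 = 25/8.
If Firm B plays Undercut, Firm A's expected payoff is (5/8)·5 + (1/8)·(-2) + (1/4)·2 = 27/8.
Firm B minimizes Firm A's payoff; the smallest is -3/2, so the best response is Match.

Match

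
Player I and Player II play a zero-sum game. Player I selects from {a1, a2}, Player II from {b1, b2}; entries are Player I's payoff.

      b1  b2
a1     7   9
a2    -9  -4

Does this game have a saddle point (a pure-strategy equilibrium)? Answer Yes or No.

Yes

Row minima: a1 → 7, a2 → -9; maximin = 7.
Column maxima: b1 → 7, b2 → 9; minimax = 7.
maximin = minimax = 7, so a saddle point exists.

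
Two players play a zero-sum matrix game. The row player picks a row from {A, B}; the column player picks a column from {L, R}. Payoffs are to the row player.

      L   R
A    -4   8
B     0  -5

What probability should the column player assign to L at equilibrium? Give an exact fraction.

13/17

Row minima: A → -4, B → -5; maximin = -4.
Column maxima: L → 0, R → 8; minimax = 0.
-4 ≠ 0, so there is no saddle point; optimal play is mixed.
Let the row player play A with probability p. Expected payoff against L: (-4)p + 0(1−p) = −4p; against R: 8p + (-5)(1−p) = 13p − 5.
Setting these equal: −4p = 13p − 5 ⇒ −17p = -5 ⇒ p = 5/17, and the value is (-4)·(5/17) = -20/17.
For the column player: with q = P(L), equating A's and B's payoffs gives −12q + 8 = 5q − 5 ⇒ q = 13/17.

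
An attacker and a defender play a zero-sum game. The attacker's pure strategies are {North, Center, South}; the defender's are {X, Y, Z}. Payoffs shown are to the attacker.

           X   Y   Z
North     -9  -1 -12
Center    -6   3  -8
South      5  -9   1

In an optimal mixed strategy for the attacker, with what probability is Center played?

Row minima: North → -12, Center → -8, South → -9; maximin = -8.
Column maxima: X → 5, Y → 3, Z → 1; minimax = 1.
-8 ≠ 1, so there is no saddle point; optimal play is mixed.
North is strictly dominated by Center, so the attacker never plays it.
X is strictly dominated by Z (it gives the attacker strictly more in every row), so the defender never plays it.
On the remaining 2×2 (Center, South vs Y, Z):
Let the attacker play Center with probability p. Expected payoff against Y: 3p + (-9)(1−p) = 12p − 9; against Z: (-8)p + 1(1−p) = −9p + 1.
Setting these equal: 12p − 9 = −9p + 1 ⇒ 21p = 10 ⇒ p = 10/21, and the value is (12)·(10/21) − 9 = -23/7.
For the defender: with q = P(Y), equating Center's and South's payoffs gives 11q − 8 = −10q + 1 ⇒ q = 3/7.

10/21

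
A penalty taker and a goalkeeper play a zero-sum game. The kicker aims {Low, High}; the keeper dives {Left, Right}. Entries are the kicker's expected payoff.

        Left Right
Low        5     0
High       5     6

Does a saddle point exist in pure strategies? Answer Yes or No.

Row minima: Low → 0, High → 5; maximin = 5.
Column maxima: Left → 5, Right → 6; minimax = 5.
maximin = minimax = 5, so a saddle point exists.

Yes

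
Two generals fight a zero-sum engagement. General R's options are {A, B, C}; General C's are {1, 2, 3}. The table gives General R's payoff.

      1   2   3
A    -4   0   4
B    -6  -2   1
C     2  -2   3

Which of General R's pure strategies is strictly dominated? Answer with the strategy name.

A gives a strictly higher payoff than B against every column: -4 > -6, 0 > -2, 4 > 1.
So B is strictly dominated and General R never plays it.

B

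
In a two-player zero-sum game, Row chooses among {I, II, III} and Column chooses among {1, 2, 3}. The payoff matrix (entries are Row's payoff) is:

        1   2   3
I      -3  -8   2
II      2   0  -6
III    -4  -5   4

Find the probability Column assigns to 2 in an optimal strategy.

2/3

Row minima: I → -8, II → -6, III → -5; maximin = -5.
Column maxima: 1 → 2, 2 → 0, 3 → 4; minimax = 0.
-5 ≠ 0, so there is no saddle point; optimal play is mixed.
1 is strictly dominated by 2 (it gives Row strictly more in every row), so Column never plays it.
With 1 eliminated, I is strictly dominated by III (III gives Row strictly more in every remaining column), so Row never plays it.
On the remaining 2×2 (II, III vs 2, 3):
Let Row play II with probability p. Expected payoff against 2: 0p + (-5)(1−p) = 5p − 5; against 3: (-6)p + 4(1−p) = −10p + 4.
Setting these equal: 5p − 5 = −10p + 4 ⇒ 15p = 9 ⇒ p = 3/5, and the value is (5)·(3/5) − 5 = -2.
For Column: with q = P(2), equating II's and III's payoffs gives 6q − 6 = −9q + 4 ⇒ q = 2/3.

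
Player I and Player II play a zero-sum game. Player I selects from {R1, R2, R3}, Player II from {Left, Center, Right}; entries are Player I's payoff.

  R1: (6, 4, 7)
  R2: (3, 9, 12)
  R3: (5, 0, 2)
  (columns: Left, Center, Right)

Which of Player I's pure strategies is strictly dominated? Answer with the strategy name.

R3

R1 gives a strictly higher payoff than R3 against every column: 6 > 5, 4 > 0, 7 > 2.
So R3 is strictly dominated and Player I never plays it.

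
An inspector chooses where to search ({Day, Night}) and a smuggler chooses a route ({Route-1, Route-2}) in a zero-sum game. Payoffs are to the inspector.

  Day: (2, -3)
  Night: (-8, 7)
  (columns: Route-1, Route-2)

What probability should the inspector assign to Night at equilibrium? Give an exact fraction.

1/4

Row minima: Day → -3, Night → -8; maximin = -3.
Column maxima: Route-1 → 2, Route-2 → 7; minimax = 2.
-3 ≠ 2, so there is no saddle point; optimal play is mixed.
Let the inspector play Day with probability p. Expected payoff against Route-1: 2p + (-8)(1−p) = 10p − 8; against Route-2: (-3)p + 7(1−p) = −10p + 7.
Setting these equal: 10p − 8 = −10p + 7 ⇒ 20p = 15 ⇒ p = 3/4, and the value is (10)·(3/4) − 8 = -1/2.
For the smuggler: with q = P(Route-1), equating Day's and Night's payoffs gives 5q − 3 = −15q + 7 ⇒ q = 1/2.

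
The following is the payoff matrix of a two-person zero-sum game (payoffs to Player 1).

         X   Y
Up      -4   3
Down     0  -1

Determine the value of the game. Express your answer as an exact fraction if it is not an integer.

-1/2

Row minima: Up → -4, Down → -1; maximin = -1.
Column maxima: X → 0, Y → 3; minimax = 0.
-1 ≠ 0, so there is no saddle point; optimal play is mixed.
Let Player 1 play Up with probability p. Expected payoff against X: (-4)p + 0(1−p) = −4p; against Y: 3p + (-1)(1−p) = 4p − 1.
Setting these equal: −4p = 4p − 1 ⇒ −8p = -1 ⇒ p = 1/8, and the value is (-4)·(1/8) = -1/2.
For Player 2: with q = P(X), equating Up's and Down's payoffs gives −7q + 3 = q − 1 ⇒ q = 1/2.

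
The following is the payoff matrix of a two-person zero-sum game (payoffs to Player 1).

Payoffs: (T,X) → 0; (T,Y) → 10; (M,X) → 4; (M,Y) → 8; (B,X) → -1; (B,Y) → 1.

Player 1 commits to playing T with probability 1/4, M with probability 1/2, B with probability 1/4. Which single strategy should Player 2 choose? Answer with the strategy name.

X

If Player 2 plays X, Player 1's expected payoff is (1/4)·0 + (1/2)·4 + (1/4)·(-1) = 7/4.
If Player 2 plays Y, Player 1's expected payoff is (1/4)·10 + (1/2)·8 + (1/4)·1 = 27/4.
Player 2 minimizes Player 1's payoff; the smallest is 7/4, so the best response is X.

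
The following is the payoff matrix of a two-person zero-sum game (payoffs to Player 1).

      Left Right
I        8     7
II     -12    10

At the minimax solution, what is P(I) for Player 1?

Row minima: I → 7, II → -12; maximin = 7.
Column maxima: Left → 8, Right → 10; minimax = 8.
7 ≠ 8, so there is no saddle point; optimal play is mixed.
Let Player 1 play I with probability p. Expected payoff against Left: 8p + (-12)(1−p) = 20p − 12; against Right: 7p + 10(1−p) = −3p + 10.
Setting these equal: 20p − 12 = −3p + 10 ⇒ 23p = 22 ⇒ p = 22/23, and the value is (20)·(22/23) − 12 = 164/23.
For Player 2: with q = P(Left), equating I's and II's payoffs gives q + 7 = −22q + 10 ⇒ q = 3/23.

22/23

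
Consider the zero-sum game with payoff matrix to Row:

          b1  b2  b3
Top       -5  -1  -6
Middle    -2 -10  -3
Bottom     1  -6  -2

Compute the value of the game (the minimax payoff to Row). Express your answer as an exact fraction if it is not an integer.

Row minima: Top → -6, Middle → -10, Bottom → -6; maximin = -6.
Column maxima: b1 → 1, b2 → -1, b3 → -2; minimax = -2.
-6 ≠ -2, so there is no saddle point; optimal play is mixed.
Middle is strictly dominated by Bottom, so Row never plays it.
b1 is strictly dominated by b3 (it gives Row strictly more in every row), so Column never plays it.
On the remaining 2×2 (Top, Bottom vs b2, b3):
Let Row play Top with probability p. Expected payoff against b2: (-1)p + (-6)(1−p) = 5p − 6; against b3: (-6)p + (-2)(1−p) = −4p − 2.
Setting these equal: 5p − 6 = −4p − 2 ⇒ 9p = 4 ⇒ p = 4/9, and the value is (5)·(4/9) − 6 = -34/9.
For Column: with q = P(b2), equating Top's and Bottom's payoffs gives 5q − 6 = −4q − 2 ⇒ q = 4/9.

-34/9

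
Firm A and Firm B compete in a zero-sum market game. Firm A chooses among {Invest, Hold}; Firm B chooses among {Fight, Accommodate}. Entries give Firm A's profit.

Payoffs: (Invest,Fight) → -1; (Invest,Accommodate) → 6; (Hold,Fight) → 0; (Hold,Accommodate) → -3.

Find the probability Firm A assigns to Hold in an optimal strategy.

Row minima: Invest → -1, Hold → -3; maximin = -1.
Column maxima: Fight → 0, Accommodate → 6; minimax = 0.
-1 ≠ 0, so there is no saddle point; optimal play is mixed.
Let Firm A play Invest with probability p. Expected payoff against Fight: (-1)p + 0(1−p) = −p; against Accommodate: 6p + (-3)(1−p) = 9p − 3.
Setting these equal: −p = 9p − 3 ⇒ −10p = -3 ⇒ p = 3/10, and the value is (-1)·(3/10) = -3/10.
For Firm B: with q = P(Fight), equating Invest's and Hold's payoffs gives −7q + 6 = 3q − 3 ⇒ q = 9/10.

7/10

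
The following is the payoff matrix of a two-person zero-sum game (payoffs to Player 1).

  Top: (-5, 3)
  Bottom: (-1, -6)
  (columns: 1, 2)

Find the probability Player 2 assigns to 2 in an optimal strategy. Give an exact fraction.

4/13

Row minima: Top → -5, Bottom → -6; maximin = -5.
Column maxima: 1 → -1, 2 → 3; minimax = -1.
-5 ≠ -1, so there is no saddle point; optimal play is mixed.
Let Player 1 play Top with probability p. Expected payoff against 1: (-5)p + (-1)(1−p) = −4p − 1; against 2: 3p + (-6)(1−p) = 9p − 6.
Setting these equal: −4p − 1 = 9p − 6 ⇒ −13p = -5 ⇒ p = 5/13, and the value is (-4)·(5/13) − 1 = -33/13.
For Player 2: with q = P(1), equating Top's and Bottom's payoffs gives −8q + 3 = 5q − 6 ⇒ q = 9/13.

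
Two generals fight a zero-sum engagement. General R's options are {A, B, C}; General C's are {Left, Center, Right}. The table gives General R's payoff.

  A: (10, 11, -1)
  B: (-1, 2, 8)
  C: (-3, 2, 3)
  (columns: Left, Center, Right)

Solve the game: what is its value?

79/20

Row minima: A → -1, B → -1, C → -3; maximin = -1.
Column maxima: Left → 10, Center → 11, Right → 8; minimax = 8.
-1 ≠ 8, so there is no saddle point; optimal play is mixed.
Center is strictly dominated by Left (it gives General R strictly more in every row), so General C never plays it.
With Center eliminated, C is strictly dominated by B (B gives General R strictly more in every remaining column), so General R never plays it.
On the remaining 2×2 (A, B vs Left, Right):
Let General R play A with probability p. Expected payoff against Left: 10p + (-1)(1−p) = 11p − 1; against Right: (-1)p + 8(1−p) = −9p + 8.
Setting these equal: 11p − 1 = −9p + 8 ⇒ 20p = 9 ⇒ p = 9/20, and the value is (11)·(9/20) − 1 = 79/20.
For General C: with q = P(Left), equating A's and B's payoffs gives 11q − 1 = −9q + 8 ⇒ q = 9/20.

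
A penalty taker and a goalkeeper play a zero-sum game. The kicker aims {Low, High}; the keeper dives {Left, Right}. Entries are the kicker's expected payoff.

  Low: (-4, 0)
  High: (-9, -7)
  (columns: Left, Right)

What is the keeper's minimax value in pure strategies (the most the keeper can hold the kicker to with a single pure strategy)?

-4

Column maxima: Left → -4, Right → 0.
The smallest of these is -4.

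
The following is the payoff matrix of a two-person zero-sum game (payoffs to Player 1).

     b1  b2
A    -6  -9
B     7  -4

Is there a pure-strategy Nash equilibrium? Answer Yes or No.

Yes

Row minima: A → -9, B → -4; maximin = -4.
Column maxima: b1 → 7, b2 → -4; minimax = -4.
maximin = minimax = -4, so a saddle point exists.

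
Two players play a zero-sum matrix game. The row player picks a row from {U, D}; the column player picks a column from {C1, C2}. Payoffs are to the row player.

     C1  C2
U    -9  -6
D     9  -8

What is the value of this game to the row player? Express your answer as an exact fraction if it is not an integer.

Row minima: U → -9, D → -8; maximin = -8.
Column maxima: C1 → 9, C2 → -6; minimax = -6.
-8 ≠ -6, so there is no saddle point; optimal play is mixed.
Let the row player play U with probability p. Expected payoff against C1: (-9)p + 9(1−p) = −18p + 9; against C2: (-6)p + (-8)(1−p) = 2p − 8.
Setting these equal: −18p + 9 = 2p − 8 ⇒ −20p = -17 ⇒ p = 17/20, and the value is (-18)·(17/20) + 9 = -63/10.
For the column player: with q = P(C1), equating U's and D's payoffs gives −3q − 6 = 17q − 8 ⇒ q = 1/10.

-63/10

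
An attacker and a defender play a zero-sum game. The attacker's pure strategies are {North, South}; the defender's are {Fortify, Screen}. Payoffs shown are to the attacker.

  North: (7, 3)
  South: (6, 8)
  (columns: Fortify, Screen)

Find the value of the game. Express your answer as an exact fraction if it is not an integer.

19/3

Row minima: North → 3, South → 6; maximin = 6.
Column maxima: Fortify → 7, Screen → 8; minimax = 7.
6 ≠ 7, so there is no saddle point; optimal play is mixed.
Let the attacker play North with probability p. Expected payoff against Fortify: 7p + 6(1−p) = p + 6; against Screen: 3p + 8(1−p) = −5p + 8.
Setting these equal: p + 6 = −5p + 8 ⇒ 6p = 2 ⇒ p = 1/3, and the value is (1)·(1/3) + 6 = 19/3.
For the defender: with q = P(Fortify), equating North's and South's payoffs gives 4q + 3 = −2q + 8 ⇒ q = 5/6.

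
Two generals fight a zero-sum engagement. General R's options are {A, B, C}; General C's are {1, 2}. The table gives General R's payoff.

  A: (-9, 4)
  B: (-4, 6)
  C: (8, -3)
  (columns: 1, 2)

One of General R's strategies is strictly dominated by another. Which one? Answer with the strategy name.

B gives a strictly higher payoff than A against every column: -4 > -9, 6 > 4.
So A is strictly dominated and General R never plays it.

A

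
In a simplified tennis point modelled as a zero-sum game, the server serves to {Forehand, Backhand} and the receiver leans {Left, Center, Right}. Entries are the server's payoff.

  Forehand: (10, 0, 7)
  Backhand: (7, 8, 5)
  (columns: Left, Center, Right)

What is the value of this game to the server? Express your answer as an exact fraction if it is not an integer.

Row minima: Forehand → 0, Backhand → 5; maximin = 5.
Column maxima: Left → 10, Center → 8, Right → 7; minimax = 7.
5 ≠ 7, so there is no saddle point; optimal play is mixed.
Left is strictly dominated by Right (it gives the server strictly more in every row), so the receiver never plays it.
On the remaining 2×2 (Forehand, Backhand vs Center, Right):
Let the server play Forehand with probability p. Expected payoff against Center: 0p + 8(1−p) = −8p + 8; against Right: 7p + 5(1−p) = 2p + 5.
Setting these equal: −8p + 8 = 2p + 5 ⇒ −10p = -3 ⇒ p = 3/10, and the value is (-8)·(3/10) + 8 = 28/5.
For the receiver: with q = P(Center), equating Forehand's and Backhand's payoffs gives −7q + 7 = 3q + 5 ⇒ q = 1/5.

28/5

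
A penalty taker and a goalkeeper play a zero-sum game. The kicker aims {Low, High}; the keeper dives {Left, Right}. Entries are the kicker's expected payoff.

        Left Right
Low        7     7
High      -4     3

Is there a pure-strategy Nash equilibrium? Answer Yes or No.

Row minima: Low → 7, High → -4; maximin = 7.
Column maxima: Left → 7, Right → 7; minimax = 7.
maximin = minimax = 7, so a saddle point exists.

Yes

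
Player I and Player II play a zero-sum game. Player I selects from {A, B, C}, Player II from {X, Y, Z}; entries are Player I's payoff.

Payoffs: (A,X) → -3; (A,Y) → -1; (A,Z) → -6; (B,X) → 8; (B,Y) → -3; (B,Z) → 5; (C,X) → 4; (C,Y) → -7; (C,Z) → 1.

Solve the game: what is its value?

Row minima: A → -6, B → -3, C → -7; maximin = -3.
Column maxima: X → 8, Y → -1, Z → 5; minimax = -1.
-3 ≠ -1, so there is no saddle point; optimal play is mixed.
C is strictly dominated by B, so Player I never plays it.
X is strictly dominated by Z (it gives Player I strictly more in every row), so Player II never plays it.
On the remaining 2×2 (A, B vs Y, Z):
Let Player I play A with probability p. Expected payoff against Y: (-1)p + (-3)(1−p) = 2p − 3; against Z: (-6)p + 5(1−p) = −11p + 5.
Setting these equal: 2p − 3 = −11p + 5 ⇒ 13p = 8 ⇒ p = 8/13, and the value is (2)·(8/13) − 3 = -23/13.
For Player II: with q = P(Y), equating A's and B's payoffs gives 5q − 6 = −8q + 5 ⇒ q = 11/13.

-23/13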